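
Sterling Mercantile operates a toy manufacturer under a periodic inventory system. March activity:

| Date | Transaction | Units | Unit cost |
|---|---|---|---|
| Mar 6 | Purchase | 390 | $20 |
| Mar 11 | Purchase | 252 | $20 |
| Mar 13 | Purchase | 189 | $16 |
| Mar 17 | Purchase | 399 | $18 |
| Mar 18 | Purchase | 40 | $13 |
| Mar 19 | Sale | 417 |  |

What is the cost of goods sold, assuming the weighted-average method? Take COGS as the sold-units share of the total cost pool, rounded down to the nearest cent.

Mar 19, sell 417: 417/1270 × $23,566.00 → $7,737.81
Ending inventory (cost pool remaining) = $15,828.19
Check: goods available $23,566.00 = COGS $7,737.81 + ending $15,828.19

COGS = $7,737.81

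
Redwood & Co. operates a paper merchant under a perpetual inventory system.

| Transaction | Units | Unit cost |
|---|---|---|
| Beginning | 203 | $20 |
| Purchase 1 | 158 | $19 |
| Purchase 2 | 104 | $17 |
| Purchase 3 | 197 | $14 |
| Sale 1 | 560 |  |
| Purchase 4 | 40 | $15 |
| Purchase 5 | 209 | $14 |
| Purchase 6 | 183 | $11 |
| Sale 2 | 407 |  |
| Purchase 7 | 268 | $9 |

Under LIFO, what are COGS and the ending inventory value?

COGS = $14,712; ending inventory = $4,827

Sale 1 (560) [LIFO — newest first]: 197 @ $14 + 104 @ $17 + 158 @ $19 + 101 @ $20 = $9,548
Sale 2 (407) [LIFO — newest first]: 183 @ $11 + 209 @ $14 + 15 @ $15 = $5,164
Total COGS = $9,548 + $5,164 = $14,712
Ending inventory: 102 @ $20 + 25 @ $15 + 268 @ $9 = $4,827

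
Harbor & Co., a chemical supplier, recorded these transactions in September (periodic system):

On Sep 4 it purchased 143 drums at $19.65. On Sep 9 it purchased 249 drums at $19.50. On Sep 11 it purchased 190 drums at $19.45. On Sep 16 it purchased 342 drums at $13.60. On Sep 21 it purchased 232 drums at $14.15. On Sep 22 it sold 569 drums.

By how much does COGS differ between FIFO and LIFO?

$3,242.10

FIFO COGS: 143 @ $19.65 + 249 @ $19.50 + 177 @ $19.45 = $11,108.10
LIFO COGS: 232 @ $14.15 + 337 @ $13.60 = $7,866.00
Difference = |$11,108.10 − $7,866.00| = $3,242.10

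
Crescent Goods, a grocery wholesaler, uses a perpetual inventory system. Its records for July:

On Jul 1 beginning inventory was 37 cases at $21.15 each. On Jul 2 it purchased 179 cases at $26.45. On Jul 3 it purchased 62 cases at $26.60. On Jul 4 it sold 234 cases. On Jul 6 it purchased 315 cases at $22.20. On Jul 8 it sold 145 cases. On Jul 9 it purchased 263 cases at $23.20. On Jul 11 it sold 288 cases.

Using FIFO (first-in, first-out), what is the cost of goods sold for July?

Jul 4, 234 sold [FIFO — oldest first]: 37 @ $21.15 + 179 @ $26.45 + 18 @ $26.60 = $5,995.90
Jul 8, 145 sold [FIFO — oldest first]: 44 @ $26.60 + 101 @ $22.20 = $3,412.60
Jul 11, 288 sold [FIFO — oldest first]: 214 @ $22.20 + 74 @ $23.20 = $6,467.60
Total COGS = $5,995.90 + $3,412.60 + $6,467.60 = $15,876.10
Ending inventory: 189 @ $23.20 = $4,384.80

COGS = $15,876.10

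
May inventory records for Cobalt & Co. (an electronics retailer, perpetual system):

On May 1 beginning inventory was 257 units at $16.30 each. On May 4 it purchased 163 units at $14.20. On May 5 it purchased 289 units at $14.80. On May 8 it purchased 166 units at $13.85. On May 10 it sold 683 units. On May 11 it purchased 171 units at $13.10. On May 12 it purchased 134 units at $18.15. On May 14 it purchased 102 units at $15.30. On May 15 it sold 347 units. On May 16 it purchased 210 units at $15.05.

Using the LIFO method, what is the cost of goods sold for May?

May 10, 683 sold [LIFO — newest first]: 166 @ $13.85 + 289 @ $14.80 + 163 @ $14.20 + 65 @ $16.30 = $9,950.40
May 15, 347 sold [LIFO — newest first]: 102 @ $15.30 + 134 @ $18.15 + 111 @ $13.10 = $5,446.80
Total COGS = $9,950.40 + $5,446.80 = $15,397.20
Ending inventory: 192 @ $16.30 + 60 @ $13.10 + 210 @ $15.05 = $7,076.10

COGS = $15,397.20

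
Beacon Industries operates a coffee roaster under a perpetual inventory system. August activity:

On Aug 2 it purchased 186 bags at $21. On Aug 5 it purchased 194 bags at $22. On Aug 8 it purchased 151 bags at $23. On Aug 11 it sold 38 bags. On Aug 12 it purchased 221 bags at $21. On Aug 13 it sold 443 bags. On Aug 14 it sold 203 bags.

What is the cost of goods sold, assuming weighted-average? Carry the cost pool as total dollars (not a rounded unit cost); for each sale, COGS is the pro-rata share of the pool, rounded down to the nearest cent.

After Aug 2: 186 on hand, pool $3,906.00 (≈ $21.0000 each)
After Aug 5: 380 on hand, pool $8,174.00 (≈ $21.5105 each)
After Aug 8: 531 on hand, pool $11,647.00 (≈ $21.9341 each)
Aug 11, sell 38: 38/531 × $11,647.00 → $833.49
After Aug 12: 714 on hand, pool $15,454.51 (≈ $21.6450 each)
Aug 13, sell 443: 443/714 × $15,454.51 → $9,588.72
Aug 14, sell 203: 203/271 × $5,865.79 → $4,393.93
Total COGS = $833.49 + $9,588.72 + $4,393.93 = $14,816.14
Ending inventory (cost pool remaining) = $1,471.86
Check: goods available $16,288.00 = COGS $14,816.14 + ending $1,471.86

COGS = $14,816.14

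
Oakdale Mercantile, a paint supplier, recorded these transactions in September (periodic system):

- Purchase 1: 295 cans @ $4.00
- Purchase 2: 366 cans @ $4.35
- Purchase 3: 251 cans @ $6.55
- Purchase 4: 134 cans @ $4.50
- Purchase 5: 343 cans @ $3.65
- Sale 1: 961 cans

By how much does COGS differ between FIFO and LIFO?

FIFO COGS: 295 @ $4.00 + 366 @ $4.35 + 251 @ $6.55 + 49 @ $4.50 = $4,636.65
LIFO COGS: 343 @ $3.65 + 134 @ $4.50 + 251 @ $6.55 + 233 @ $4.35 = $4,512.55
Difference = |$4,636.65 − $4,512.55| = $124.10

$124.10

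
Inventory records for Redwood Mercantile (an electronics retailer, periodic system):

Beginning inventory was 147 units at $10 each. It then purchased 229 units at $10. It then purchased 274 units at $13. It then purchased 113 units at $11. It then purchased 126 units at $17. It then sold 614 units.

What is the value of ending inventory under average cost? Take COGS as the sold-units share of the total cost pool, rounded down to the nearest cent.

Sale 1, sell 614: 614/889 × $10,707.00 → $7,394.93
Ending inventory (cost pool remaining) = $3,312.07

Ending inventory = $3,312.07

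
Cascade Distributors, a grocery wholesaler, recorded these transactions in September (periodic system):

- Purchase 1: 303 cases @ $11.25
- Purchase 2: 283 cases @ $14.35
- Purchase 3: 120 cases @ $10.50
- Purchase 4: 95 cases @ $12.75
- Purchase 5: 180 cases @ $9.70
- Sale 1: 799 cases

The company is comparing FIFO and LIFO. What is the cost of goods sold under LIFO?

FIFO COGS: 303 @ $11.25 + 283 @ $14.35 + 120 @ $10.50 + 93 @ $12.75 = $9,915.55
LIFO COGS: 180 @ $9.70 + 95 @ $12.75 + 120 @ $10.50 + 283 @ $14.35 + 121 @ $11.25 = $9,639.55

COGS = $9,639.55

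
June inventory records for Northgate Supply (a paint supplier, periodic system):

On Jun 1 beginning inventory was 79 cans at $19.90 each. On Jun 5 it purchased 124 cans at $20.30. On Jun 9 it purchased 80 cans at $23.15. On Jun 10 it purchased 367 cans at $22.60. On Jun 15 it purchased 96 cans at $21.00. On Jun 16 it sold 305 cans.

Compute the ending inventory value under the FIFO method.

Ending inventory = $9,813.00

Jun 16, 305 sold [FIFO — oldest first]: 79 @ $19.90 + 124 @ $20.30 + 80 @ $23.15 + 22 @ $22.60 = $6,438.50
Ending inventory: 345 @ $22.60 + 96 @ $21.00 = $9,813.00
Check: goods available $16,251.50 = COGS $6,438.50 + ending $9,813.00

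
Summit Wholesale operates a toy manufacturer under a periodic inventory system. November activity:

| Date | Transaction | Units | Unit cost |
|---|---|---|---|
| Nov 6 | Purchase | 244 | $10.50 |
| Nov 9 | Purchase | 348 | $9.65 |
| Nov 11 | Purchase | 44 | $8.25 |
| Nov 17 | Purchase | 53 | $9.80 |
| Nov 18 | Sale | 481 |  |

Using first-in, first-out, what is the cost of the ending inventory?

Nov 18, 481 sold [FIFO — oldest first]: 244 @ $10.50 + 237 @ $9.65 = $4,849.05
Ending inventory: 111 @ $9.65 + 44 @ $8.25 + 53 @ $9.80 = $1,953.55
Check: goods available $6,802.60 = COGS $4,849.05 + ending $1,953.55

Ending inventory = $1,953.55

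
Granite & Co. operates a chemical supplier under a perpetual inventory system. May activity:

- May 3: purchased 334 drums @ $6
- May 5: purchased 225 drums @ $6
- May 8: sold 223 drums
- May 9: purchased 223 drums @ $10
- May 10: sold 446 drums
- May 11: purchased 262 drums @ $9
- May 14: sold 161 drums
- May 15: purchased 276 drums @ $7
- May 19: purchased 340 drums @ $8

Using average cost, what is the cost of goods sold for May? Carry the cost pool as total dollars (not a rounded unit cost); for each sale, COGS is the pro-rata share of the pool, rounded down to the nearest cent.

COGS = $6,106.55

After May 3: 334 on hand, pool $2,004.00 (≈ $6.0000 each)
After May 5: 559 on hand, pool $3,354.00 (≈ $6.0000 each)
May 8, sell 223: 223/559 × $3,354.00 → $1,338.00
After May 9: 559 on hand, pool $4,246.00 (≈ $7.5957 each)
May 10, sell 446: 446/559 × $4,246.00 → $3,387.68
After May 11: 375 on hand, pool $3,216.32 (≈ $8.5769 each)
May 14, sell 161: 161/375 × $3,216.32 → $1,380.87
After May 15: 490 on hand, pool $3,767.45 (≈ $7.6887 each)
After May 19: 830 on hand, pool $6,487.45 (≈ $7.8162 each)
Total COGS = $1,338.00 + $3,387.68 + $1,380.87 = $6,106.55
Ending inventory (cost pool remaining) = $6,487.45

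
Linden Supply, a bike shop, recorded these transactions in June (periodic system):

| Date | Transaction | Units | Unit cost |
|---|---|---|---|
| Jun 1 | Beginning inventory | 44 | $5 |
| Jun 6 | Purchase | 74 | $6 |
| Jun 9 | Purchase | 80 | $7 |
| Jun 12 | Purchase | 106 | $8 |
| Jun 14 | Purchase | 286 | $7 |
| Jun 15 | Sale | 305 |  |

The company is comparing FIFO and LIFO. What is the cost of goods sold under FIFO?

COGS = $2,079

FIFO COGS: 44 @ $5 + 74 @ $6 + 80 @ $7 + 106 @ $8 + 1 @ $7 = $2,079
LIFO COGS: 286 @ $7 + 19 @ $8 = $2,154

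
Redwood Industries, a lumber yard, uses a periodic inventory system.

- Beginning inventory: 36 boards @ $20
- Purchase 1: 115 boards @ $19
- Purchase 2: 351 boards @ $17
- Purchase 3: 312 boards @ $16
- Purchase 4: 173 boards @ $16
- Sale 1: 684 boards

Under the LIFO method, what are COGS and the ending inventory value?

COGS = $11,143; ending inventory = $5,489

Sale 1 (684) [LIFO — newest first]: 173 @ $16 + 312 @ $16 + 199 @ $17 = $11,143
Ending inventory: 36 @ $20 + 115 @ $19 + 152 @ $17 = $5,489
Check: goods available $16,632 = COGS $11,143 + ending $5,489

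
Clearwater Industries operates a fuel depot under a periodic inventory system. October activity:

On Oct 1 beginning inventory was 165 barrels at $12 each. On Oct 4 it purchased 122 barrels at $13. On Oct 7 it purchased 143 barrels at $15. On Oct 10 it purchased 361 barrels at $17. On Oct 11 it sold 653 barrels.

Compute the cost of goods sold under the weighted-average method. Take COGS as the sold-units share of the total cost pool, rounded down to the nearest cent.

Oct 11, sell 653: 653/791 × $11,848.00 → $9,780.96
Ending inventory (cost pool remaining) = $2,067.04
Check: goods available $11,848.00 = COGS $9,780.96 + ending $2,067.04

COGS = $9,780.96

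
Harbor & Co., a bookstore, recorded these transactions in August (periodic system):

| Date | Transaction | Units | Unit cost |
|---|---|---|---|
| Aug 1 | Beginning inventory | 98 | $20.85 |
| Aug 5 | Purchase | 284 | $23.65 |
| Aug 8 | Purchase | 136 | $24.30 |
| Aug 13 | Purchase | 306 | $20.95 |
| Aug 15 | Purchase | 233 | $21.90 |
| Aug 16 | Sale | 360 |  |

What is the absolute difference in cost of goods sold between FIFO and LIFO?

$476.25

FIFO COGS: 98 @ $20.85 + 262 @ $23.65 = $8,239.60
LIFO COGS: 233 @ $21.90 + 127 @ $20.95 = $7,763.35
Difference = |$8,239.60 − $7,763.35| = $476.25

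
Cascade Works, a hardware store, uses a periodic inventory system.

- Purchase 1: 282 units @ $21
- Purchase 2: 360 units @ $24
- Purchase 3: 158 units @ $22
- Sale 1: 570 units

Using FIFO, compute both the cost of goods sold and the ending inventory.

COGS = $12,834; ending inventory = $5,204

Sale 1 (570) [FIFO — oldest first]: 282 @ $21 + 288 @ $24 = $12,834
Ending inventory: 72 @ $24 + 158 @ $22 = $5,204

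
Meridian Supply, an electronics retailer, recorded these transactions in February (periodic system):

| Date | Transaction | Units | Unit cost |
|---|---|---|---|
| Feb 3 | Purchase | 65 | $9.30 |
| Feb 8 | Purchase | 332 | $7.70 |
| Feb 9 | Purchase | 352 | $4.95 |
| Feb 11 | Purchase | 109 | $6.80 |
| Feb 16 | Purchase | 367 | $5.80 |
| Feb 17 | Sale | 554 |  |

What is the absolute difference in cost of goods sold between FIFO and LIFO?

$682.15

FIFO COGS: 65 @ $9.30 + 332 @ $7.70 + 157 @ $4.95 = $3,938.05
LIFO COGS: 367 @ $5.80 + 109 @ $6.80 + 78 @ $4.95 = $3,255.90
Difference = |$3,938.05 − $3,255.90| = $682.15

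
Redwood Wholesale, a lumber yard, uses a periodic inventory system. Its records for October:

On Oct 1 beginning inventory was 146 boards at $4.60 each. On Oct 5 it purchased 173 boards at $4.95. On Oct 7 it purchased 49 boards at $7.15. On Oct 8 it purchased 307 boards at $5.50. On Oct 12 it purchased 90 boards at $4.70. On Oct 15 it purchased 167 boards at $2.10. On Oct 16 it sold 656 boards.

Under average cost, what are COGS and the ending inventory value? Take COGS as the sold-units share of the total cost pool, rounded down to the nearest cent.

Oct 16, sell 656: 656/932 × $4,340.50 → $3,055.11
Ending inventory (cost pool remaining) = $1,285.39

COGS = $3,055.11; ending inventory = $1,285.39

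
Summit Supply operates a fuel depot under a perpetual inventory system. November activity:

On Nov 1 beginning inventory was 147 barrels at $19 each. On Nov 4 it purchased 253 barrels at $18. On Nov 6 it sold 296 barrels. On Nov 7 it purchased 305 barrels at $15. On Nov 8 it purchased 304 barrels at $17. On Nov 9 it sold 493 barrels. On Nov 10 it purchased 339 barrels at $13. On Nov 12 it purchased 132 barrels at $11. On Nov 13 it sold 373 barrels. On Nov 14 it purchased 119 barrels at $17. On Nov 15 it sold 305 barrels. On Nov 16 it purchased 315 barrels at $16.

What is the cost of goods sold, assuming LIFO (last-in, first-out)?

Nov 6, 296 sold [LIFO — newest first]: 253 @ $18 + 43 @ $19 = $5,371
Nov 9, 493 sold [LIFO — newest first]: 304 @ $17 + 189 @ $15 = $8,003
Nov 13, 373 sold [LIFO — newest first]: 132 @ $11 + 241 @ $13 = $4,585
Nov 15, 305 sold [LIFO — newest first]: 119 @ $17 + 98 @ $13 + 88 @ $15 = $4,617
Total COGS = $5,371 + $8,003 + $4,585 + $4,617 = $22,576
Ending inventory: 104 @ $19 + 28 @ $15 + 315 @ $16 = $7,436
Check: goods available $30,012 = COGS $22,576 + ending $7,436

COGS = $22,576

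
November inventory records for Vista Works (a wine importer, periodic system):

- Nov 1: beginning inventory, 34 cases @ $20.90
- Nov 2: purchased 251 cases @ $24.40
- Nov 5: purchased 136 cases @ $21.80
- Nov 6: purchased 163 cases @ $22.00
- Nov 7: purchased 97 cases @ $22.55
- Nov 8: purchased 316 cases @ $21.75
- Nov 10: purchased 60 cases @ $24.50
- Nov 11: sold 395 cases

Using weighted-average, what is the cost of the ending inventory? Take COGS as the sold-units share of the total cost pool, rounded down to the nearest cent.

Ending inventory = $14,978.71

Nov 11, sell 395: 395/1057 × $23,916.15 → $8,937.44
Ending inventory (cost pool remaining) = $14,978.71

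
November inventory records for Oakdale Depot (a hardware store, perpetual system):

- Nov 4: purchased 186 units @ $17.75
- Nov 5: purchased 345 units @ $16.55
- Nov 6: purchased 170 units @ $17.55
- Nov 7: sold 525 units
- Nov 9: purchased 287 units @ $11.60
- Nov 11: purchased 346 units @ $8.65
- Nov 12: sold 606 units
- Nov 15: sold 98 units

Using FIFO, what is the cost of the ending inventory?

Ending inventory = $908.25

Nov 7, 525 sold [FIFO — oldest first]: 186 @ $17.75 + 339 @ $16.55 = $8,911.95
Nov 12, 606 sold [FIFO — oldest first]: 6 @ $16.55 + 170 @ $17.55 + 287 @ $11.60 + 143 @ $8.65 = $7,648.95
Nov 15, 98 sold [FIFO — oldest first]: 98 @ $8.65 = $847.70
Total COGS = $8,911.95 + $7,648.95 + $847.70 = $17,408.60
Ending inventory: 105 @ $8.65 = $908.25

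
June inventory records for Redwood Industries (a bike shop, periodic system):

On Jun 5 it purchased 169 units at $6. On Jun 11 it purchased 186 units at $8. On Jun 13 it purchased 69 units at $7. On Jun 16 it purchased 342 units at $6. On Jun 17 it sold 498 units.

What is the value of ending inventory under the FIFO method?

Ending inventory = $1,608

Jun 17, 498 sold [FIFO — oldest first]: 169 @ $6 + 186 @ $8 + 69 @ $7 + 74 @ $6 = $3,429
Ending inventory: 268 @ $6 = $1,608
Check: goods available $5,037 = COGS $3,429 + ending $1,608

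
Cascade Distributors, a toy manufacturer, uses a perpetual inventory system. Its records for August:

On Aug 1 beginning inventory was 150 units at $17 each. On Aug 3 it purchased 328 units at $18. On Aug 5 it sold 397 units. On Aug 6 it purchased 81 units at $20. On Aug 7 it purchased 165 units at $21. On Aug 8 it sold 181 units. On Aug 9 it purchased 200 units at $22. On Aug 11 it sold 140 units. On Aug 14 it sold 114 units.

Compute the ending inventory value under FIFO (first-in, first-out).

Aug 5, 397 sold [FIFO — oldest first]: 150 @ $17 + 247 @ $18 = $6,996
Aug 8, 181 sold [FIFO — oldest first]: 81 @ $18 + 81 @ $20 + 19 @ $21 = $3,477
Aug 11, 140 sold [FIFO — oldest first]: 140 @ $21 = $2,940
Aug 14, 114 sold [FIFO — oldest first]: 6 @ $21 + 108 @ $22 = $2,502
Total COGS = $6,996 + $3,477 + $2,940 + $2,502 = $15,915
Ending inventory: 92 @ $22 = $2,024

Ending inventory = $2,024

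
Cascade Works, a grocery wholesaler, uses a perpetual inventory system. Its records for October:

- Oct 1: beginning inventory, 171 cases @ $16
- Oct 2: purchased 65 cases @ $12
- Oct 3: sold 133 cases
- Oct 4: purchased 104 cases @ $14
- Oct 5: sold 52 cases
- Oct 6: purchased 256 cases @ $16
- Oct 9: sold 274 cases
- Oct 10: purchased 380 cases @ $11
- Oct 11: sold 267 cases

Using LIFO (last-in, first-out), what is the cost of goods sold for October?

Oct 3, 133 sold [LIFO — newest first]: 65 @ $12 + 68 @ $16 = $1,868
Oct 5, 52 sold [LIFO — newest first]: 52 @ $14 = $728
Oct 9, 274 sold [LIFO — newest first]: 256 @ $16 + 18 @ $14 = $4,348
Oct 11, 267 sold [LIFO — newest first]: 267 @ $11 = $2,937
Total COGS = $1,868 + $728 + $4,348 + $2,937 = $9,881
Ending inventory: 103 @ $16 + 34 @ $14 + 113 @ $11 = $3,367

COGS = $9,881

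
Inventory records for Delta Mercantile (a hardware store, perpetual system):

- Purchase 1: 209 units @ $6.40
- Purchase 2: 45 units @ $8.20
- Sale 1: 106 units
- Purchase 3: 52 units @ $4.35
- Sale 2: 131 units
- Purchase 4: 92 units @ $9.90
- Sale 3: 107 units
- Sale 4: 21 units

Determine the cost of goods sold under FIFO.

Sale 1 (106) [FIFO — oldest first]: 106 @ $6.40 = $678.40
Sale 2 (131) [FIFO — oldest first]: 103 @ $6.40 + 28 @ $8.20 = $888.80
Sale 3 (107) [FIFO — oldest first]: 17 @ $8.20 + 52 @ $4.35 + 38 @ $9.90 = $741.80
Sale 4 (21) [FIFO — oldest first]: 21 @ $9.90 = $207.90
Total COGS = $678.40 + $888.80 + $741.80 + $207.90 = $2,516.90
Ending inventory: 33 @ $9.90 = $326.70
Check: goods available $2,843.60 = COGS $2,516.90 + ending $326.70

COGS = $2,516.90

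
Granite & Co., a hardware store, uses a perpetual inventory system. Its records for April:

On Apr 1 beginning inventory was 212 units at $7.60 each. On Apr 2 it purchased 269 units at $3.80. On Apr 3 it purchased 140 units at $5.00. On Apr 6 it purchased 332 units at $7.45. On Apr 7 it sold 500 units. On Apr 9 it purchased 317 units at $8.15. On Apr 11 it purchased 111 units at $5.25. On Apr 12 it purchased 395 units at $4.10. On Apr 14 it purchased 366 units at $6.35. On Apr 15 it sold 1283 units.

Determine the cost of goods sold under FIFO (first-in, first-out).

Apr 7, 500 sold [FIFO — oldest first]: 212 @ $7.60 + 269 @ $3.80 + 19 @ $5.00 = $2,728.40
Apr 15, 1283 sold [FIFO — oldest first]: 121 @ $5.00 + 332 @ $7.45 + 317 @ $8.15 + 111 @ $5.25 + 395 @ $4.10 + 7 @ $6.35 = $7,908.65
Total COGS = $2,728.40 + $7,908.65 = $10,637.05
Ending inventory: 359 @ $6.35 = $2,279.65
Check: goods available $12,916.70 = COGS $10,637.05 + ending $2,279.65

COGS = $10,637.05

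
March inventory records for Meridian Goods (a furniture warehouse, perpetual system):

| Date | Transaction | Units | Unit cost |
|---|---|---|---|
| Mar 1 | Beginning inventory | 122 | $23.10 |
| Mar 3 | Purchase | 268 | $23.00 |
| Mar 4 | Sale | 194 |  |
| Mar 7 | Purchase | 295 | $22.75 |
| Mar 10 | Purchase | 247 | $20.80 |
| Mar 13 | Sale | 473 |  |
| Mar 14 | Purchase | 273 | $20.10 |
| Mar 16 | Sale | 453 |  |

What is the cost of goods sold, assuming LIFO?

COGS = $24,354.85

Mar 4, 194 sold [LIFO — newest first]: 194 @ $23.00 = $4,462.00
Mar 13, 473 sold [LIFO — newest first]: 247 @ $20.80 + 226 @ $22.75 = $10,279.10
Mar 16, 453 sold [LIFO — newest first]: 273 @ $20.10 + 69 @ $22.75 + 74 @ $23.00 + 37 @ $23.10 = $9,613.75
Total COGS = $4,462.00 + $10,279.10 + $9,613.75 = $24,354.85
Ending inventory: 85 @ $23.10 = $1,963.50
Check: goods available $26,318.35 = COGS $24,354.85 + ending $1,963.50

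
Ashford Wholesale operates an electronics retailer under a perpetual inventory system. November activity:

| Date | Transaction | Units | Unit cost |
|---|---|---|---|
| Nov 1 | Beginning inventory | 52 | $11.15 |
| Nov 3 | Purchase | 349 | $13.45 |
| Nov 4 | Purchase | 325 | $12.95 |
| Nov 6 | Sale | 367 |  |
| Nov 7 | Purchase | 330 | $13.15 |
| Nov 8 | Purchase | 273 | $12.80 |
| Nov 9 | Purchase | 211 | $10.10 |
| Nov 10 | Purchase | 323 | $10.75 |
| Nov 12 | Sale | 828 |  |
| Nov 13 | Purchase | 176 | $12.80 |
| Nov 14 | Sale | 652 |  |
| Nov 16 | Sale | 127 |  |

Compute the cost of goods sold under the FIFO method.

COGS = $24,340.65

Nov 6, 367 sold [FIFO — oldest first]: 52 @ $11.15 + 315 @ $13.45 = $4,816.55
Nov 12, 828 sold [FIFO — oldest first]: 34 @ $13.45 + 325 @ $12.95 + 330 @ $13.15 + 139 @ $12.80 = $10,784.75
Nov 14, 652 sold [FIFO — oldest first]: 134 @ $12.80 + 211 @ $10.10 + 307 @ $10.75 = $7,146.55
Nov 16, 127 sold [FIFO — oldest first]: 16 @ $10.75 + 111 @ $12.80 = $1,592.80
Total COGS = $4,816.55 + $10,784.75 + $7,146.55 + $1,592.80 = $24,340.65
Ending inventory: 65 @ $12.80 = $832.00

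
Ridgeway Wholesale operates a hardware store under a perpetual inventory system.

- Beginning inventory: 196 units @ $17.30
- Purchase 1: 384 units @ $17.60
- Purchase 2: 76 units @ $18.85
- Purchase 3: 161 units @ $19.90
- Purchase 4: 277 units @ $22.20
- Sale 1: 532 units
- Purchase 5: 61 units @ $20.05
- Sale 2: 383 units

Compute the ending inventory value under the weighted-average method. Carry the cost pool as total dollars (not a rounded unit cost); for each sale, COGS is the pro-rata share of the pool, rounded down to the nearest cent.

Ending inventory = $4,614.19

After Beginning: 196 on hand, pool $3,390.80 (≈ $17.3000 each)
After Purchase 1: 580 on hand, pool $10,149.20 (≈ $17.4986 each)
After Purchase 2: 656 on hand, pool $11,581.80 (≈ $17.6552 each)
After Purchase 3: 817 on hand, pool $14,785.70 (≈ $18.0976 each)
After Purchase 4: 1094 on hand, pool $20,935.10 (≈ $19.1363 each)
Sale 1, sell 532: 532/1094 × $20,935.10 → $10,180.50
After Purchase 5: 623 on hand, pool $11,977.65 (≈ $19.2258 each)
Sale 2, sell 383: 383/623 × $11,977.65 → $7,363.46
Total COGS = $10,180.50 + $7,363.46 = $17,543.96
Ending inventory (cost pool remaining) = $4,614.19
Check: goods available $22,158.15 = COGS $17,543.96 + ending $4,614.19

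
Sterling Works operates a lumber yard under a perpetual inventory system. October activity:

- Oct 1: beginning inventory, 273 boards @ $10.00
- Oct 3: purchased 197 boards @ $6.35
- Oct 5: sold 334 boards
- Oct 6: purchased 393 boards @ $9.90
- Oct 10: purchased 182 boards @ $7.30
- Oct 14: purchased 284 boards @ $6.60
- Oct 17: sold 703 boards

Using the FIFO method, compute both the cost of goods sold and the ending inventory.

Oct 5, 334 sold [FIFO — oldest first]: 273 @ $10.00 + 61 @ $6.35 = $3,117.35
Oct 17, 703 sold [FIFO — oldest first]: 136 @ $6.35 + 393 @ $9.90 + 174 @ $7.30 = $6,024.50
Total COGS = $3,117.35 + $6,024.50 = $9,141.85
Ending inventory: 8 @ $7.30 + 284 @ $6.60 = $1,932.80

COGS = $9,141.85; ending inventory = $1,932.80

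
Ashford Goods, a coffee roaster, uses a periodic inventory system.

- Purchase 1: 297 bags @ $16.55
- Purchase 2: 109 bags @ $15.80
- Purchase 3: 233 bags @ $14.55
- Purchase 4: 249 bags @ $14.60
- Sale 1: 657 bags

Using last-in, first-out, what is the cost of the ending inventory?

Sale 1 (657) [LIFO — newest first]: 249 @ $14.60 + 233 @ $14.55 + 109 @ $15.80 + 66 @ $16.55 = $9,840.05
Ending inventory: 231 @ $16.55 = $3,823.05
Check: goods available $13,663.10 = COGS $9,840.05 + ending $3,823.05

Ending inventory = $3,823.05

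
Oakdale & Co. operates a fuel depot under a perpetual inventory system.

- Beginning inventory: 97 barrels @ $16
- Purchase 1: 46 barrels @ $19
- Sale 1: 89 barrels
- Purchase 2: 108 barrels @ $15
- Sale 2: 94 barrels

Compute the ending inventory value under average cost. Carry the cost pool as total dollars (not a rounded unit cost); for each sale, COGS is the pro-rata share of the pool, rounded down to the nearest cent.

After Beginning: 97 on hand, pool $1,552.00 (≈ $16.0000 each)
After Purchase 1: 143 on hand, pool $2,426.00 (≈ $16.9650 each)
Sale 1, sell 89: 89/143 × $2,426.00 → $1,509.88
After Purchase 2: 162 on hand, pool $2,536.12 (≈ $15.6551 each)
Sale 2, sell 94: 94/162 × $2,536.12 → $1,471.57
Total COGS = $1,509.88 + $1,471.57 = $2,981.45
Ending inventory (cost pool remaining) = $1,064.55

Ending inventory = $1,064.55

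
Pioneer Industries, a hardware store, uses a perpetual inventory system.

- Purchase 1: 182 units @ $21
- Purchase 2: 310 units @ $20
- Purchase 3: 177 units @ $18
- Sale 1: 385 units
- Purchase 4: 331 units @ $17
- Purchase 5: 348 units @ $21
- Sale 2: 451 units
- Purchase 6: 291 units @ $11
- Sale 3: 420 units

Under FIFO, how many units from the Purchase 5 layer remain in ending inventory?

Sale 1 (385) [FIFO — oldest first]: 182 @ $21 + 203 @ $20 = $7,882
Sale 2 (451) [FIFO — oldest first]: 107 @ $20 + 177 @ $18 + 167 @ $17 = $8,165
Sale 3 (420) [FIFO — oldest first]: 164 @ $17 + 256 @ $21 = $8,164
Total COGS = $7,882 + $8,165 + $8,164 = $24,211
Ending inventory: 92 @ $21 + 291 @ $11 = $5,133
Check: goods available $29,344 = COGS $24,211 + ending $5,133

92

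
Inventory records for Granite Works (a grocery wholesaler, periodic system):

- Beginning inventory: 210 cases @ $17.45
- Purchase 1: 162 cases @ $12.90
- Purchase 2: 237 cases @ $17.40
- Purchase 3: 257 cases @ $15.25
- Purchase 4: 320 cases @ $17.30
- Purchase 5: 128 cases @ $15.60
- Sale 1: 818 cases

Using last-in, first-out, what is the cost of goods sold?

Sale 1 (818) [LIFO — newest first]: 128 @ $15.60 + 320 @ $17.30 + 257 @ $15.25 + 113 @ $17.40 = $13,418.25
Ending inventory: 210 @ $17.45 + 162 @ $12.90 + 124 @ $17.40 = $7,911.90
Check: goods available $21,330.15 = COGS $13,418.25 + ending $7,911.90

COGS = $13,418.25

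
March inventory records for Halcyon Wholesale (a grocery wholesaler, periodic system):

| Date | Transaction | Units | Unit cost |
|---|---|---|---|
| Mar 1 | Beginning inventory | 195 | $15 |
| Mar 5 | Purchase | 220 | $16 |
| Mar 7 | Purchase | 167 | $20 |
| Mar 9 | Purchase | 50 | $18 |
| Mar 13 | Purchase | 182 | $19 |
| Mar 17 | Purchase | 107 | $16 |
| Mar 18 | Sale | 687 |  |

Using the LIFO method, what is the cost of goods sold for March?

Mar 18, 687 sold [LIFO — newest first]: 107 @ $16 + 182 @ $19 + 50 @ $18 + 167 @ $20 + 181 @ $16 = $12,306
Ending inventory: 195 @ $15 + 39 @ $16 = $3,549
Check: goods available $15,855 = COGS $12,306 + ending $3,549

COGS = $12,306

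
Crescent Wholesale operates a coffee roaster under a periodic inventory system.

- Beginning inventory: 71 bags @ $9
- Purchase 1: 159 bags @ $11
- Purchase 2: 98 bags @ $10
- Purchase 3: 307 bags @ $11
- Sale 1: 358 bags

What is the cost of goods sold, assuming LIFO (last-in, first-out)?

COGS = $3,887

Sale 1 (358) [LIFO — newest first]: 307 @ $11 + 51 @ $10 = $3,887
Ending inventory: 71 @ $9 + 159 @ $11 + 47 @ $10 = $2,858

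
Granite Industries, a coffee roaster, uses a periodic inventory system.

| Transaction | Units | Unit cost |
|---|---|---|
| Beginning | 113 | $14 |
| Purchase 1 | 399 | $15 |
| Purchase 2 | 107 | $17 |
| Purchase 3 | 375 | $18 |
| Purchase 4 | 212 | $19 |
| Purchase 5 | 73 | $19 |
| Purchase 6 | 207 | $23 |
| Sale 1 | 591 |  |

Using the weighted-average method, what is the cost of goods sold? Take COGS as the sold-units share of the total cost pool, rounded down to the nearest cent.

COGS = $10,464.59

Sale 1, sell 591: 591/1486 × $26,312.00 → $10,464.59
Ending inventory (cost pool remaining) = $15,847.41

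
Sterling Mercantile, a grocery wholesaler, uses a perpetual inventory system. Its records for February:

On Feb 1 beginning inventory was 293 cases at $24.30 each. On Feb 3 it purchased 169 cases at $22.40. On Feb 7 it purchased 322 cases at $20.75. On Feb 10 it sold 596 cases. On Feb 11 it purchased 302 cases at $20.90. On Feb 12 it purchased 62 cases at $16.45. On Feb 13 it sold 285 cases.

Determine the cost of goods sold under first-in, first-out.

Feb 10, 596 sold [FIFO — oldest first]: 293 @ $24.30 + 169 @ $22.40 + 134 @ $20.75 = $13,686.00
Feb 13, 285 sold [FIFO — oldest first]: 188 @ $20.75 + 97 @ $20.90 = $5,928.30
Total COGS = $13,686.00 + $5,928.30 = $19,614.30
Ending inventory: 205 @ $20.90 + 62 @ $16.45 = $5,304.40
Check: goods available $24,918.70 = COGS $19,614.30 + ending $5,304.40

COGS = $19,614.30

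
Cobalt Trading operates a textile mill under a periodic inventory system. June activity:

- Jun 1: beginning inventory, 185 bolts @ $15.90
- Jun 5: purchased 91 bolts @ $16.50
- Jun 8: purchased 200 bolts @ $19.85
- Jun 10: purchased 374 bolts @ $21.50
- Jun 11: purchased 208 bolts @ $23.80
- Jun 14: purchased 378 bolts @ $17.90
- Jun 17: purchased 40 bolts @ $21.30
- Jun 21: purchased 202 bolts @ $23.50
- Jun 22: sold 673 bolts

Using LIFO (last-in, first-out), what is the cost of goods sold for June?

COGS = $13,626.60

Jun 22, 673 sold [LIFO — newest first]: 202 @ $23.50 + 40 @ $21.30 + 378 @ $17.90 + 53 @ $23.80 = $13,626.60
Ending inventory: 185 @ $15.90 + 91 @ $16.50 + 200 @ $19.85 + 374 @ $21.50 + 155 @ $23.80 = $20,143.00
Check: goods available $33,769.60 = COGS $13,626.60 + ending $20,143.00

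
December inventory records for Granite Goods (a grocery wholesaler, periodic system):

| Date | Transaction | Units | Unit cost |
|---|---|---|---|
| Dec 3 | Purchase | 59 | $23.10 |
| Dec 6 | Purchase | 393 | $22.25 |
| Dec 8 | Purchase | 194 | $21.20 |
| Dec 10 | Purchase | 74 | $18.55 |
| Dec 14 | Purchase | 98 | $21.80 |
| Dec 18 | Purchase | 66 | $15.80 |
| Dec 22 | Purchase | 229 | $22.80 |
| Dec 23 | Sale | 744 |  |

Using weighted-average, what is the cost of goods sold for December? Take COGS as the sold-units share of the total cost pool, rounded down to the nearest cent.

Dec 23, sell 744: 744/1113 × $23,993.05 → $16,038.48
Ending inventory (cost pool remaining) = $7,954.57

COGS = $16,038.48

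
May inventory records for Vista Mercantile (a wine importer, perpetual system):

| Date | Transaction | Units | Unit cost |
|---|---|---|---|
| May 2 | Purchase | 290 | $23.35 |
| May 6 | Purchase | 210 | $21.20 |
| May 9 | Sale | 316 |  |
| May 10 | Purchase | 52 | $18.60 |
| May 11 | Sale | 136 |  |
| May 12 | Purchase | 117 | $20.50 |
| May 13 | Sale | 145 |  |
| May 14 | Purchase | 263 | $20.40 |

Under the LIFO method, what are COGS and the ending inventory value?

May 9, 316 sold [LIFO — newest first]: 210 @ $21.20 + 106 @ $23.35 = $6,927.10
May 11, 136 sold [LIFO — newest first]: 52 @ $18.60 + 84 @ $23.35 = $2,928.60
May 13, 145 sold [LIFO — newest first]: 117 @ $20.50 + 28 @ $23.35 = $3,052.30
Total COGS = $6,927.10 + $2,928.60 + $3,052.30 = $12,908.00
Ending inventory: 72 @ $23.35 + 263 @ $20.40 = $7,046.40
Check: goods available $19,954.40 = COGS $12,908.00 + ending $7,046.40

COGS = $12,908.00; ending inventory = $7,046.40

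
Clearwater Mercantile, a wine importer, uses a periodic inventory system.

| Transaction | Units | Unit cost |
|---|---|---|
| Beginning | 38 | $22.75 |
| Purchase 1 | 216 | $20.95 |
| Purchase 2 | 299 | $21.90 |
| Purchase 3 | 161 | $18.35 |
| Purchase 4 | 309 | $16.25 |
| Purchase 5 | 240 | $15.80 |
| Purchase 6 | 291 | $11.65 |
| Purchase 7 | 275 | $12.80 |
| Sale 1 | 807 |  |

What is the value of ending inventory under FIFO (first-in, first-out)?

Sale 1 (807) [FIFO — oldest first]: 38 @ $22.75 + 216 @ $20.95 + 299 @ $21.90 + 161 @ $18.35 + 93 @ $16.25 = $16,403.40
Ending inventory: 216 @ $16.25 + 240 @ $15.80 + 291 @ $11.65 + 275 @ $12.80 = $14,212.15

Ending inventory = $14,212.15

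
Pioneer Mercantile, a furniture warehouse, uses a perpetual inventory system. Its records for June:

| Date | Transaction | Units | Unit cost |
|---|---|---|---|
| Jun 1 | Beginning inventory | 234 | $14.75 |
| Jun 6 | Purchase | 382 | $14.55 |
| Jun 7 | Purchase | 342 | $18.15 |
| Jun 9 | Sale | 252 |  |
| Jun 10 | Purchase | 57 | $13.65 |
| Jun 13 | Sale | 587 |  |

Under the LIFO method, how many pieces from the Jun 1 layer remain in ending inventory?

Jun 9, 252 sold [LIFO — newest first]: 252 @ $18.15 = $4,573.80
Jun 13, 587 sold [LIFO — newest first]: 57 @ $13.65 + 90 @ $18.15 + 382 @ $14.55 + 58 @ $14.75 = $8,825.15
Total COGS = $4,573.80 + $8,825.15 = $13,398.95
Ending inventory: 176 @ $14.75 = $2,596.00

176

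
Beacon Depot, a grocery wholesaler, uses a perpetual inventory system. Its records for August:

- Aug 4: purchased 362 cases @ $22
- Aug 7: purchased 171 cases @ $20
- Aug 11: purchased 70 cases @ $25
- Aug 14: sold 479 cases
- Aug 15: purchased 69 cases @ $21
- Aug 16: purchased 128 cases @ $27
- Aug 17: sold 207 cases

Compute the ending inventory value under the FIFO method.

Ending inventory = $3,078

Aug 14, 479 sold [FIFO — oldest first]: 362 @ $22 + 117 @ $20 = $10,304
Aug 17, 207 sold [FIFO — oldest first]: 54 @ $20 + 70 @ $25 + 69 @ $21 + 14 @ $27 = $4,657
Total COGS = $10,304 + $4,657 = $14,961
Ending inventory: 114 @ $27 = $3,078
Check: goods available $18,039 = COGS $14,961 + ending $3,078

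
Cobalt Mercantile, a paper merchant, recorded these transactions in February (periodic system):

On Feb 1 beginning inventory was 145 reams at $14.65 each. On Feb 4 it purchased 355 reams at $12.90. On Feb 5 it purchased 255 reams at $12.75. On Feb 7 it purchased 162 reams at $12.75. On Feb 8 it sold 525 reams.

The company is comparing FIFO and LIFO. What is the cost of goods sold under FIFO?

FIFO COGS: 145 @ $14.65 + 355 @ $12.90 + 25 @ $12.75 = $7,022.50
LIFO COGS: 162 @ $12.75 + 255 @ $12.75 + 108 @ $12.90 = $6,709.95

COGS = $7,022.50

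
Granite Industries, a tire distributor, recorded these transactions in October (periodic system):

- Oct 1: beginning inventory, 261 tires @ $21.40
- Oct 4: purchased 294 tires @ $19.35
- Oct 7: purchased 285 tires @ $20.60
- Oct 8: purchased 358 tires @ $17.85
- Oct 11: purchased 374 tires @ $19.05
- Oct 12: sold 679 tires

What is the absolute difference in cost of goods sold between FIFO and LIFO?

FIFO COGS: 261 @ $21.40 + 294 @ $19.35 + 124 @ $20.60 = $13,828.70
LIFO COGS: 374 @ $19.05 + 305 @ $17.85 = $12,568.95
Difference = |$13,828.70 − $12,568.95| = $1,259.75

$1,259.75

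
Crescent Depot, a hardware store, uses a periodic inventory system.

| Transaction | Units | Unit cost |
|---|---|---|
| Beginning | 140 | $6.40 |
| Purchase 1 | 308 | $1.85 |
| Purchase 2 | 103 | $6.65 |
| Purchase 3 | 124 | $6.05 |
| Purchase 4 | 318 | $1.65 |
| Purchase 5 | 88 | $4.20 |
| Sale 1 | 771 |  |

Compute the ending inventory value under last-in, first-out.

Ending inventory = $1,210.50

Sale 1 (771) [LIFO — newest first]: 88 @ $4.20 + 318 @ $1.65 + 124 @ $6.05 + 103 @ $6.65 + 138 @ $1.85 = $2,584.75
Ending inventory: 140 @ $6.40 + 170 @ $1.85 = $1,210.50
Check: goods available $3,795.25 = COGS $2,584.75 + ending $1,210.50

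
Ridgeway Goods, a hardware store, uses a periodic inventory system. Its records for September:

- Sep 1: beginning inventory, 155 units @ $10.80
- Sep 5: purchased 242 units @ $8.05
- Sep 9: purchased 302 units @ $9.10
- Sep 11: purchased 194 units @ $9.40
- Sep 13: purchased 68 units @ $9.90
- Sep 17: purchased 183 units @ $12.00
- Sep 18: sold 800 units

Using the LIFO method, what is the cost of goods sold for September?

COGS = $7,867.65

Sep 18, 800 sold [LIFO — newest first]: 183 @ $12.00 + 68 @ $9.90 + 194 @ $9.40 + 302 @ $9.10 + 53 @ $8.05 = $7,867.65
Ending inventory: 155 @ $10.80 + 189 @ $8.05 = $3,195.45
Check: goods available $11,063.10 = COGS $7,867.65 + ending $3,195.45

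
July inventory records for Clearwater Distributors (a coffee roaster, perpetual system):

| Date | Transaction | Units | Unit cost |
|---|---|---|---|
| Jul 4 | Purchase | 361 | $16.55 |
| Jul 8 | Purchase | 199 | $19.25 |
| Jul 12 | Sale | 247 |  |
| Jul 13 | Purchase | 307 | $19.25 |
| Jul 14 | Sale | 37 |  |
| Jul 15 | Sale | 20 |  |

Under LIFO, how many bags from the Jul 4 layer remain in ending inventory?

Jul 12, 247 sold [LIFO — newest first]: 199 @ $19.25 + 48 @ $16.55 = $4,625.15
Jul 14, 37 sold [LIFO — newest first]: 37 @ $19.25 = $712.25
Jul 15, 20 sold [LIFO — newest first]: 20 @ $19.25 = $385.00
Total COGS = $4,625.15 + $712.25 + $385.00 = $5,722.40
Ending inventory: 313 @ $16.55 + 250 @ $19.25 = $9,992.65

313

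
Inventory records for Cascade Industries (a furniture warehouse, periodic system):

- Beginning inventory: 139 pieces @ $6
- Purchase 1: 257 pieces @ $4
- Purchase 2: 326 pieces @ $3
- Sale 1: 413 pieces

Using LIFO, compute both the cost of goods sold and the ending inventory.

Sale 1 (413) [LIFO — newest first]: 326 @ $3 + 87 @ $4 = $1,326
Ending inventory: 139 @ $6 + 170 @ $4 = $1,514
Check: goods available $2,840 = COGS $1,326 + ending $1,514

COGS = $1,326; ending inventory = $1,514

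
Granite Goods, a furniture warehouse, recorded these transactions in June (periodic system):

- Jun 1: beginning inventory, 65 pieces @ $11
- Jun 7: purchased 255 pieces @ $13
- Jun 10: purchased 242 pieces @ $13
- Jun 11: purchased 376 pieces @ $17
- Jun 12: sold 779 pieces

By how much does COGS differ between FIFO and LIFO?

$766

FIFO COGS: 65 @ $11 + 255 @ $13 + 242 @ $13 + 217 @ $17 = $10,865
LIFO COGS: 376 @ $17 + 242 @ $13 + 161 @ $13 = $11,631
Difference = |$10,865 − $11,631| = $766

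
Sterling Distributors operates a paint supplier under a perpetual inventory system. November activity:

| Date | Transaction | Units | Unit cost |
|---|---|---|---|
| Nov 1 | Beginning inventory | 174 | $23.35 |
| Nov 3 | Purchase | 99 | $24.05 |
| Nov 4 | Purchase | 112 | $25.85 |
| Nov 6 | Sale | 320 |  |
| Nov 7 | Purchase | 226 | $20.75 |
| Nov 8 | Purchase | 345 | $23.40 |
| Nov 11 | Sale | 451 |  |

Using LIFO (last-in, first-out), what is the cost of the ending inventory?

Nov 6, 320 sold [LIFO — newest first]: 112 @ $25.85 + 99 @ $24.05 + 109 @ $23.35 = $7,821.30
Nov 11, 451 sold [LIFO — newest first]: 345 @ $23.40 + 106 @ $20.75 = $10,272.50
Total COGS = $7,821.30 + $10,272.50 = $18,093.80
Ending inventory: 65 @ $23.35 + 120 @ $20.75 = $4,007.75

Ending inventory = $4,007.75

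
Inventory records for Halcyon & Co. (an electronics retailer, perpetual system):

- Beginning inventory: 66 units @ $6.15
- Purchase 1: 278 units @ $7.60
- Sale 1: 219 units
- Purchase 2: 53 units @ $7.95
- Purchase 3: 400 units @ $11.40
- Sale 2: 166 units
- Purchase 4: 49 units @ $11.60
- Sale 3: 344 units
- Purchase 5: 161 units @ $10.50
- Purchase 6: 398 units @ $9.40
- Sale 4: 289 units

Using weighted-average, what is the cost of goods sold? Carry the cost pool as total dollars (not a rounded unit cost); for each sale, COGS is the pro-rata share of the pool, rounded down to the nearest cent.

After Beginning: 66 on hand, pool $405.90 (≈ $6.1500 each)
After Purchase 1: 344 on hand, pool $2,518.70 (≈ $7.3218 each)
Sale 1, sell 219: 219/344 × $2,518.70 → $1,603.47
After Purchase 2: 178 on hand, pool $1,336.58 (≈ $7.5089 each)
After Purchase 3: 578 on hand, pool $5,896.58 (≈ $10.2017 each)
Sale 2, sell 166: 166/578 × $5,896.58 → $1,693.48
After Purchase 4: 461 on hand, pool $4,771.50 (≈ $10.3503 each)
Sale 3, sell 344: 344/461 × $4,771.50 → $3,560.51
After Purchase 5: 278 on hand, pool $2,901.49 (≈ $10.4370 each)
After Purchase 6: 676 on hand, pool $6,642.69 (≈ $9.8265 each)
Sale 4, sell 289: 289/676 × $6,642.69 → $2,839.84
Total COGS = $1,603.47 + $1,693.48 + $3,560.51 + $2,839.84 = $9,697.30
Ending inventory (cost pool remaining) = $3,802.85

COGS = $9,697.30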